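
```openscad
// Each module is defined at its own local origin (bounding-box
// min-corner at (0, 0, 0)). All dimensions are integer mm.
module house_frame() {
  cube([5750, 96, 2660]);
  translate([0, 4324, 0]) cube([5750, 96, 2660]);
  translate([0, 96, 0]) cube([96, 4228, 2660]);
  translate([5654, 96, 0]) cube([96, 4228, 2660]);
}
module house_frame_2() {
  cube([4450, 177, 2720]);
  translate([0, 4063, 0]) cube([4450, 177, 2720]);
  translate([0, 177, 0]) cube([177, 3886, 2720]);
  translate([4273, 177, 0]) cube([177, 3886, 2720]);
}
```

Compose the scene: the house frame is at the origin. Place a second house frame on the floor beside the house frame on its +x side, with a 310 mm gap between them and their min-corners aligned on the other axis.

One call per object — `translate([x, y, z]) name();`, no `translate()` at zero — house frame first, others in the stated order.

house_frame();
translate([6060, 0, 0]) house_frame_2();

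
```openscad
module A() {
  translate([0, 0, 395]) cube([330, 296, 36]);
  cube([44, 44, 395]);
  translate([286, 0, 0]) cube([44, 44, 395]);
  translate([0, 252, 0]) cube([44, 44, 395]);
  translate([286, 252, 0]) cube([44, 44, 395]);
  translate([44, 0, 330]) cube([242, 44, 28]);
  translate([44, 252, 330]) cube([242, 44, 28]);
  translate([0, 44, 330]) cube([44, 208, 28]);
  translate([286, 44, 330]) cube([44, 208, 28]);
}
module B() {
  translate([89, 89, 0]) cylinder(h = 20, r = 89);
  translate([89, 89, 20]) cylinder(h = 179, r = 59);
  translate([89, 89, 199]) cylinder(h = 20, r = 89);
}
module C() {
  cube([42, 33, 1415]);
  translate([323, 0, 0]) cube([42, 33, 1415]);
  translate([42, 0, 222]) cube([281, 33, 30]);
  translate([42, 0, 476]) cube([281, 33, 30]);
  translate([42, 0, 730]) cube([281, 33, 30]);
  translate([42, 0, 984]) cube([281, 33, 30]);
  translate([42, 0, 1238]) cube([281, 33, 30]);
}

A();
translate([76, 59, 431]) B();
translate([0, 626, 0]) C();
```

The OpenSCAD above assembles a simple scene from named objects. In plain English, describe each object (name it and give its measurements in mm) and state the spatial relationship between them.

A is a four-legged stool. The seat is 330×296 mm, 36 mm thick, top at z = 431 mm. It stands on four square legs, each 44×44 mm in cross-section, from z = 0 to the seat underside, each flush with a corner of the seat. Four stretchers, 44 mm wide and 28 mm tall, connect adjacent legs with their undersides at z = 330 mm, each running between the inner faces of the legs it joins and aligned with the legs' outer faces on the other axis.

B is a spool: two coaxial disc flanges of radius 89 mm and thickness 20 mm, joined by a core cylinder of radius 59 mm and height 179 mm. The lower flange rests on z = 0 and the three cylinders share a vertical axis.

C is a wooden ladder with two side rails of 42×33 mm section and 1415 mm height, set 365 mm apart overall. Between them run 5 rectangular rungs (33 mm deep, 30 mm thick), front faces flush with the rails' −y face. The bottom of the first rung is 222 mm above the floor and each subsequent rung is 254 mm higher than the one below.

The spool is on top of the stool, centred. The ladder is on the floor beside the stool on its +y side.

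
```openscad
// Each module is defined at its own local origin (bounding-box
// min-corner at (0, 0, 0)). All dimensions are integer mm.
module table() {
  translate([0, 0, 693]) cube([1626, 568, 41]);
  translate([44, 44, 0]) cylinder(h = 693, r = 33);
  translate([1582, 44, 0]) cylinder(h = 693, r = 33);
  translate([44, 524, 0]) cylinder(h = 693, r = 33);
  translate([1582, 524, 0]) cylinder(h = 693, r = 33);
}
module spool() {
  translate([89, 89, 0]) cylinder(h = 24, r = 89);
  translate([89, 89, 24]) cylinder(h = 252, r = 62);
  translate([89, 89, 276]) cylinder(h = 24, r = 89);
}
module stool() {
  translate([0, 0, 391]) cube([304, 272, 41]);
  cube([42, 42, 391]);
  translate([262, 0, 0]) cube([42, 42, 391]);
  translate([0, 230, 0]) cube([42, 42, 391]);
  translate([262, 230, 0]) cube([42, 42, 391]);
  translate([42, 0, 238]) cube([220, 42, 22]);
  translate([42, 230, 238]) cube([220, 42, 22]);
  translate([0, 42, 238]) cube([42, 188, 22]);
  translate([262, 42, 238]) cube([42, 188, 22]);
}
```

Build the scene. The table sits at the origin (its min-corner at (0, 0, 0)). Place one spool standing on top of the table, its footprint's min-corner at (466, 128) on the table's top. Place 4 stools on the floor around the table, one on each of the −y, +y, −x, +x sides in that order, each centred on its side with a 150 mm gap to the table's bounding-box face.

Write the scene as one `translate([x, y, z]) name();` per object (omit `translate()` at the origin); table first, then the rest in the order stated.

table();
translate([466, 128, 734]) spool();
translate([661, -422, 0]) stool();
translate([661, 718, 0]) stool();
translate([-454, 148, 0]) stool();
translate([1776, 148, 0]) stool();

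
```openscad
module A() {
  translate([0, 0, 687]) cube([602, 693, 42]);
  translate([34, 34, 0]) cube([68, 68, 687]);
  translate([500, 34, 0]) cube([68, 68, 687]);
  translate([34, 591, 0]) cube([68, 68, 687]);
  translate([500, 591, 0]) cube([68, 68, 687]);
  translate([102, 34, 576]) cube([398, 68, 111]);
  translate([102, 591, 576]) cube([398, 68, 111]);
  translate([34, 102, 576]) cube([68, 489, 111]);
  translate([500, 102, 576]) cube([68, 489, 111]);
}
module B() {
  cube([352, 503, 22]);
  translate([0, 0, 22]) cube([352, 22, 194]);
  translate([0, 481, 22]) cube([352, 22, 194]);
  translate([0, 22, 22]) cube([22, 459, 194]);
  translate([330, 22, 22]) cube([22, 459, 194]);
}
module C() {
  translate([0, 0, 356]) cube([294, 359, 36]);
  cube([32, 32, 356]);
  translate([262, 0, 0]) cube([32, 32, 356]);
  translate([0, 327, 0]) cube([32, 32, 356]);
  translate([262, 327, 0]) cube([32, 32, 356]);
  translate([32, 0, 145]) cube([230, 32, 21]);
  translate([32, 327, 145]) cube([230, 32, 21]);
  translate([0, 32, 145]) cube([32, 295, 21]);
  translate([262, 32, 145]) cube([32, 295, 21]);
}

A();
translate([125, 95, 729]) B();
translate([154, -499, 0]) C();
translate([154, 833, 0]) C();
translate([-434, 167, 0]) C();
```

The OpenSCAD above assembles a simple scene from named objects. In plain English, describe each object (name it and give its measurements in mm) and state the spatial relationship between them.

A is a table with a 602×693 mm rectangular top, 42 mm thick, top surface at z = 729 mm, supported by four 68×68 mm square legs, each inset 34 mm from the nearest pair of top edges, running from the floor. Four apron rails, 68 mm thick and 111 mm tall, run between adjacent legs with their top edges flush with the underside of the top and their outer faces flush with the legs' outer faces.

B is an open-topped rectangular box: outside dimensions 352×503×216 mm, with a uniform wall and base thickness of 22 mm. The base is a full 352×503 slab on the floor; four walls sit on top of the base. The front and back walls (the −y and +y sides) span the full width; the two side walls fit between them.

C is a four-legged stool. The seat is 294×359 mm, 36 mm thick, top at z = 392 mm. It stands on four square legs, each 32×32 mm in cross-section, from z = 0 to the seat underside, each flush with a corner of the seat. Four stretchers, 32 mm wide and 21 mm tall, connect adjacent legs with their undersides at z = 145 mm, each running between the inner faces of the legs it joins and aligned with the legs' outer faces on the other axis.

The open box is on top of the table, centred. Three stools sit around the table at the −y, +y, −x sides.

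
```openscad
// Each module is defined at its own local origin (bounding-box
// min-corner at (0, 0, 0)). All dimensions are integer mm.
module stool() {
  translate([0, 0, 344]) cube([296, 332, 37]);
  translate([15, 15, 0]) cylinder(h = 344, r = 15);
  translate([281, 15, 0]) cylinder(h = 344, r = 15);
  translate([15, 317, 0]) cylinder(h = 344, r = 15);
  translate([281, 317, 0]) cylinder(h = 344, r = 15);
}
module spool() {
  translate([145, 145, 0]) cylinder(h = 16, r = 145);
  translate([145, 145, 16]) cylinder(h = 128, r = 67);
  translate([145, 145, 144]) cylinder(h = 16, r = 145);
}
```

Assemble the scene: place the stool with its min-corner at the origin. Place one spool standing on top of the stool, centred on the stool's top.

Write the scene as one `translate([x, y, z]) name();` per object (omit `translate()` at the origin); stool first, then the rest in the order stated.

stool();
translate([3, 21, 381]) spool();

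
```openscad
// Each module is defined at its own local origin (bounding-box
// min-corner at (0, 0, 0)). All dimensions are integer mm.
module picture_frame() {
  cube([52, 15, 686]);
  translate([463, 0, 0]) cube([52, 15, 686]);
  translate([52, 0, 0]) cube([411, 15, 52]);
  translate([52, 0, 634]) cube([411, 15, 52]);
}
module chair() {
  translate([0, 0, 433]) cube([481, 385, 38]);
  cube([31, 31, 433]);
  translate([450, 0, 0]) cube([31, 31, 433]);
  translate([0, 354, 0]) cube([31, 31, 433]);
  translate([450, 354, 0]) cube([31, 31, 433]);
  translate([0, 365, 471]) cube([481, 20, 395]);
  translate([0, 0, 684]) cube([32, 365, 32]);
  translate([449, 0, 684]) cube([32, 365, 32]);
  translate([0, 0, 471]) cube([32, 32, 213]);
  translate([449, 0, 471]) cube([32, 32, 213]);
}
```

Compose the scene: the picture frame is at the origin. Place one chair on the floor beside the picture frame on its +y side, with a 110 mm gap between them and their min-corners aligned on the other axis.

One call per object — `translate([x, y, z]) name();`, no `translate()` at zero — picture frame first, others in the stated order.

picture_frame();
translate([0, 125, 0]) chair();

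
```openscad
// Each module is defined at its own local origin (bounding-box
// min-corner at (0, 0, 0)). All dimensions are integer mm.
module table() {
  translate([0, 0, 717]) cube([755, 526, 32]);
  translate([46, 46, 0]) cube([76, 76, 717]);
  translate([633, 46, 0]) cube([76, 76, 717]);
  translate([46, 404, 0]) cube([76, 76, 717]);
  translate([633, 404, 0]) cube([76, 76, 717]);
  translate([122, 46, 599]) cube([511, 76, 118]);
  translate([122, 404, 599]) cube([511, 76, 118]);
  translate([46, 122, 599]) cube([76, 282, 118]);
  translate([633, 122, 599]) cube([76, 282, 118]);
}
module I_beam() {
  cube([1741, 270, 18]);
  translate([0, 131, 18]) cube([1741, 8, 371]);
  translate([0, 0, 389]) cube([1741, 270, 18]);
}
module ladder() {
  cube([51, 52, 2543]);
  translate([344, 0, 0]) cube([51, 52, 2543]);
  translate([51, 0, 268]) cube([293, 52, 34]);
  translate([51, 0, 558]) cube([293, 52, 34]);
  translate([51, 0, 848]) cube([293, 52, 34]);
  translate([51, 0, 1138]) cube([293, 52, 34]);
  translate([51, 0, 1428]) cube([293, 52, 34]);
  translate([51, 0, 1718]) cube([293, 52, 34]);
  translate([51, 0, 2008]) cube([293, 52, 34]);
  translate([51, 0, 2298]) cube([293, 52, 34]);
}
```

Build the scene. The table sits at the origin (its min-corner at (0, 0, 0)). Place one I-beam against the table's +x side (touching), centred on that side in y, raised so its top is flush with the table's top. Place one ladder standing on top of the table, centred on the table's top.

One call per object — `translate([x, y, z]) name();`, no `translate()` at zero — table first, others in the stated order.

table();
translate([755, 128, 342]) I_beam();
translate([180, 237, 749]) ladder();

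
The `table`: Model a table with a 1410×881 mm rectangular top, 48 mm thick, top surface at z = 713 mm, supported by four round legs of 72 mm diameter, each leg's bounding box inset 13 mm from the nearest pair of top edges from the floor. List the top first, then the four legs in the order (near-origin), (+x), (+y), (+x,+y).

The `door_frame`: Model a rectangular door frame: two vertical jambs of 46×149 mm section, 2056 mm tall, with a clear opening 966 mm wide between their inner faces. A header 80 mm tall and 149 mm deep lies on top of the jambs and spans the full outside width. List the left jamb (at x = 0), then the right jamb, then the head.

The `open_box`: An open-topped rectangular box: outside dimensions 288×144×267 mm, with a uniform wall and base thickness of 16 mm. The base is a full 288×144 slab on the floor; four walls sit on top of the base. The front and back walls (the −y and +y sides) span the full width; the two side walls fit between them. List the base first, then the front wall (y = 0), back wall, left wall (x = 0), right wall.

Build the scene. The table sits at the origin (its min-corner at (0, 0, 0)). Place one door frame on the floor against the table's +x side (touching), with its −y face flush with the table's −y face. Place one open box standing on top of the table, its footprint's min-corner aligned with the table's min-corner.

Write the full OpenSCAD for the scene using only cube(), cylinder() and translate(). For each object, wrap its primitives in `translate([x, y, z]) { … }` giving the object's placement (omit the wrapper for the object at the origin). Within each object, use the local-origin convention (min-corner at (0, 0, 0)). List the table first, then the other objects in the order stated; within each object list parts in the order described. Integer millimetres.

translate([0, 0, 665]) cube([1410, 881, 48]);
translate([49, 49, 0]) cylinder(h = 665, r = 36);
translate([1361, 49, 0]) cylinder(h = 665, r = 36);
translate([49, 832, 0]) cylinder(h = 665, r = 36);
translate([1361, 832, 0]) cylinder(h = 665, r = 36);
translate([1410, 0, 0]) {
  cube([46, 149, 2056]);
  translate([1012, 0, 0]) cube([46, 149, 2056]);
  translate([0, 0, 2056]) cube([1058, 149, 80]);
}
translate([0, 0, 713]) {
  cube([288, 144, 16]);
  translate([0, 0, 16]) cube([288, 16, 251]);
  translate([0, 128, 16]) cube([288, 16, 251]);
  translate([0, 16, 16]) cube([16, 112, 251]);
  translate([272, 16, 16]) cube([16, 112, 251]);
}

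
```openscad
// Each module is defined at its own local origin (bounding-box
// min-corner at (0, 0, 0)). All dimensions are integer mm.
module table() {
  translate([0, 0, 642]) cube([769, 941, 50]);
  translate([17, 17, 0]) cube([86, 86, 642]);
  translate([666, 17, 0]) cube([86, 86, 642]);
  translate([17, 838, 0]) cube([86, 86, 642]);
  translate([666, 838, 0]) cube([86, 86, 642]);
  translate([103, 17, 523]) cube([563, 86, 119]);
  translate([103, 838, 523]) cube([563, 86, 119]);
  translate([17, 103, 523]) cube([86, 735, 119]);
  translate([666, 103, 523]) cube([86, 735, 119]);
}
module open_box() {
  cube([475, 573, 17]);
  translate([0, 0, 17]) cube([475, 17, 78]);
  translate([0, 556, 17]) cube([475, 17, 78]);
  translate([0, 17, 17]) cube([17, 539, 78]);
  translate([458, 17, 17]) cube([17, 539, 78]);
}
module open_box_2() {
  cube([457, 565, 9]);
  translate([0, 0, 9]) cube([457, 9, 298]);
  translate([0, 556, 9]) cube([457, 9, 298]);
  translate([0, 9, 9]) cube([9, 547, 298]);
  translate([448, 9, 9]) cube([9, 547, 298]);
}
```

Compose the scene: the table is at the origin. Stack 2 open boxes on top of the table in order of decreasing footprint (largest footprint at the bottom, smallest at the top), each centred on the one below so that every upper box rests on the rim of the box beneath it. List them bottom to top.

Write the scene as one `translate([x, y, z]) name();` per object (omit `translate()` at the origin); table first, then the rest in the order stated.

table();
translate([147, 184, 692]) open_box();
translate([156, 188, 787]) open_box_2();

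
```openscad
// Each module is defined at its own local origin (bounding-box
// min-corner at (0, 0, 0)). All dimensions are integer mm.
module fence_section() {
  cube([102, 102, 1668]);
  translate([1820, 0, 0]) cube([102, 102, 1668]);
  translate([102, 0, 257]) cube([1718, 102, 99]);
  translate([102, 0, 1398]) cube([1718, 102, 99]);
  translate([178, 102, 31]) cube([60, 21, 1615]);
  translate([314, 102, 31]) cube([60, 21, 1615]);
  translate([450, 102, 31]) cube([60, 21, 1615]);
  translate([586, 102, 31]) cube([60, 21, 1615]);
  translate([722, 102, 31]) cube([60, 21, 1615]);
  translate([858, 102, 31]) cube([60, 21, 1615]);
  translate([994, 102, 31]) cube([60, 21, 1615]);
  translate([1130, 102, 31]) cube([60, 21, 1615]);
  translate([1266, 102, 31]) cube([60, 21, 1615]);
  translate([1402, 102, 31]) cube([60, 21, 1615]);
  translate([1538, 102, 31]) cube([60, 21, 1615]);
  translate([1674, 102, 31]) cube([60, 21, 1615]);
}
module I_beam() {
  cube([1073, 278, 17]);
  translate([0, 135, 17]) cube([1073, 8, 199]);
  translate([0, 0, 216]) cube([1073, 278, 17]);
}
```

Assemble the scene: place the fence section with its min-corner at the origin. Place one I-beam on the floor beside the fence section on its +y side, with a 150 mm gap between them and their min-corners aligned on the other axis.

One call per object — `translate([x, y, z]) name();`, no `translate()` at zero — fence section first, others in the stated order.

fence_section();
translate([0, 273, 0]) I_beam();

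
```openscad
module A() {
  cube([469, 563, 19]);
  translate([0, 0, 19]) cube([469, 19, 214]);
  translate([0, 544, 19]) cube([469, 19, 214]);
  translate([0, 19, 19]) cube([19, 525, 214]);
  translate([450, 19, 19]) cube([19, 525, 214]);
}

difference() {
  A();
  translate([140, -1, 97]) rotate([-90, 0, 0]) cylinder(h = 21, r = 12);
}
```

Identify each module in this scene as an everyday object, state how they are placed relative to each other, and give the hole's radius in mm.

A is an open box. The open box has a circular hole through its front wall. The hole's radius is 12 mm.

The subtracted cylinder has r = 12 mm.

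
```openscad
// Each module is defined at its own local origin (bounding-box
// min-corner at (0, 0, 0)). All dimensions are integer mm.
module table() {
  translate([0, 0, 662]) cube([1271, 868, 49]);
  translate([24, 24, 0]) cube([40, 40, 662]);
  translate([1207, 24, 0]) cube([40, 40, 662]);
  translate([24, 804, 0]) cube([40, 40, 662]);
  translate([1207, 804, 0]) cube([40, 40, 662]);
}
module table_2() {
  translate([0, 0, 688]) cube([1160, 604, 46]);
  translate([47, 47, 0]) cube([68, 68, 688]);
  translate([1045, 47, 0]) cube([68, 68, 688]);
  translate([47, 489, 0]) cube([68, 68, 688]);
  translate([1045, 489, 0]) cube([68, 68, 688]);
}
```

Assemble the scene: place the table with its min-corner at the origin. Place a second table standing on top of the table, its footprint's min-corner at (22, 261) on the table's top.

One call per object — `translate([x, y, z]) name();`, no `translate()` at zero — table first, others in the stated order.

table();
translate([22, 261, 711]) table_2();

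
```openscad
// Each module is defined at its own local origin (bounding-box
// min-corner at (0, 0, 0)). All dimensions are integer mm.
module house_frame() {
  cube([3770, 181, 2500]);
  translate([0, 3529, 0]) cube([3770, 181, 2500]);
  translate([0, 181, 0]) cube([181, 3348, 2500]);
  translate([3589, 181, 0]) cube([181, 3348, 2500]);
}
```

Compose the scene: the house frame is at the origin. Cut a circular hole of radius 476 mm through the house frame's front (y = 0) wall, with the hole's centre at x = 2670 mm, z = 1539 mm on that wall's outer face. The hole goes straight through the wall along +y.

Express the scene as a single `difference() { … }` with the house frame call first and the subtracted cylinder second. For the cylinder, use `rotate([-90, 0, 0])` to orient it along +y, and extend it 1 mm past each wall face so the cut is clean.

difference() {
  house_frame();
  translate([2670, -1, 1539]) rotate([-90, 0, 0]) cylinder(h = 183, r = 476);
}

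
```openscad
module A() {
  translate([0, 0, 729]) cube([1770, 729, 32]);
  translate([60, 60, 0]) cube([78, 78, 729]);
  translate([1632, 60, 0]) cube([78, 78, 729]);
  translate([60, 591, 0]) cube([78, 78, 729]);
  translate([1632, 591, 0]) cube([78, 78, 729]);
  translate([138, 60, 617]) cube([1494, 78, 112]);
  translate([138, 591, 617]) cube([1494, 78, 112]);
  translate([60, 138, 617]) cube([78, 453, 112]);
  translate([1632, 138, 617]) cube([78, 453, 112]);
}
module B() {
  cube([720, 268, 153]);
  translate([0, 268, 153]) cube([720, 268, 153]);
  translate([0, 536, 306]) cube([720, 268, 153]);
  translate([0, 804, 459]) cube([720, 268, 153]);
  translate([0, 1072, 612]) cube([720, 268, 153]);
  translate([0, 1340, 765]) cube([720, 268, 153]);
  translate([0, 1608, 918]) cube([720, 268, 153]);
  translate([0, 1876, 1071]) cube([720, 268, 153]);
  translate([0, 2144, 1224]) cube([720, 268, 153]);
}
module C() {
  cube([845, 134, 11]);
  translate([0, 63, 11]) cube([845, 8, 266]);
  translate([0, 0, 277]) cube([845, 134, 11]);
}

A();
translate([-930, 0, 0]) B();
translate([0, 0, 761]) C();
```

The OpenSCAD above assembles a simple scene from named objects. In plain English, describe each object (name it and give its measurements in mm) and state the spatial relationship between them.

A is a rectangular dining table. The top is 1770×729×32 mm with its upper surface at z = 761 mm. It stands on four 78×78 mm square legs, each inset 60 mm from the nearest pair of top edges, running from the floor to the underside of the top. Four apron rails, 78 mm thick and 112 mm tall, run between adjacent legs with their top edges flush with the underside of the top and their outer faces flush with the legs' outer faces.

B is a run of 9 identical solid stair steps. Each tread is 720×268 mm and each step block is 153 mm high. Step 1 rests on the floor; step k is offset from step 1 by (k−1)×268 mm in y and (k−1)×153 mm in z.

C is an I-beam lying along x, 845 mm long. Overall section height 288 mm. Two flanges 134 mm wide (y) and 11 mm thick, one on the floor and one at the top; a web 8 mm thick runs between them, centred on the flange width.

The staircase is on the floor beside the table on its −x side. The I-beam is on top of the table.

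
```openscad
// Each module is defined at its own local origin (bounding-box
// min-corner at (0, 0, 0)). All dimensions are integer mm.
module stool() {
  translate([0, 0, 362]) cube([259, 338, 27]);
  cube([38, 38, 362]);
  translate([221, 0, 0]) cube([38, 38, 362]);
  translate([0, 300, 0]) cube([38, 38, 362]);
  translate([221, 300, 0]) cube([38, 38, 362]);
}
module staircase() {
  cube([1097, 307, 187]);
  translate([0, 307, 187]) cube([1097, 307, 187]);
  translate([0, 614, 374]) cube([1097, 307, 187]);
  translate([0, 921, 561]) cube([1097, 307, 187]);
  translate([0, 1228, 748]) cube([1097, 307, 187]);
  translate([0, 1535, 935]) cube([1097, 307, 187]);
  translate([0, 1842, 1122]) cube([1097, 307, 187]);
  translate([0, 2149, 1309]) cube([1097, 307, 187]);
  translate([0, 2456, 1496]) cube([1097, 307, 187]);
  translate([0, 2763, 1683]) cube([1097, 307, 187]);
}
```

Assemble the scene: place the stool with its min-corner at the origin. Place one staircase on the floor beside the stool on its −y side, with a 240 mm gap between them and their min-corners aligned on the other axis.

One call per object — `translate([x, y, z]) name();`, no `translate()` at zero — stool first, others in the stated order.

stool();
translate([0, -3310, 0]) staircase();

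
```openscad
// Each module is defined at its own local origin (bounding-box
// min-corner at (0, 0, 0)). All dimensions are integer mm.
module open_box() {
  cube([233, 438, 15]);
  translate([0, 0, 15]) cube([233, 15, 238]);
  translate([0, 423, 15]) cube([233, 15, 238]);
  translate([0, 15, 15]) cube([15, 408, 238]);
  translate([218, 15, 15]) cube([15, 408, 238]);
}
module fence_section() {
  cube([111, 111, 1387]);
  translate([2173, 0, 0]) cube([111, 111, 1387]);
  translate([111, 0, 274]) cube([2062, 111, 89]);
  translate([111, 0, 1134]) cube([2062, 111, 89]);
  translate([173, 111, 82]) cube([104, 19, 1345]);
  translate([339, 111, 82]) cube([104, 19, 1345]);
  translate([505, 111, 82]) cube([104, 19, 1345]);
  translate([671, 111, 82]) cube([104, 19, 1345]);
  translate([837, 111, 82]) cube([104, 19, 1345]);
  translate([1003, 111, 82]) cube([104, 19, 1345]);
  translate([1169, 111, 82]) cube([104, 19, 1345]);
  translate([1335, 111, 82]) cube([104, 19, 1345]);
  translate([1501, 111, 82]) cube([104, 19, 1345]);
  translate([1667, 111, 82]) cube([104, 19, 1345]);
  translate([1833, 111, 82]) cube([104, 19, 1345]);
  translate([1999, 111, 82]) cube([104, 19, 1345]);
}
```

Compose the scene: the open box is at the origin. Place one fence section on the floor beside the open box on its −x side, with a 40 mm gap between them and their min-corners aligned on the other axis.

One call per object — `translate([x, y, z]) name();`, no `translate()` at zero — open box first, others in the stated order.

open_box();
translate([-2324, 0, 0]) fence_section();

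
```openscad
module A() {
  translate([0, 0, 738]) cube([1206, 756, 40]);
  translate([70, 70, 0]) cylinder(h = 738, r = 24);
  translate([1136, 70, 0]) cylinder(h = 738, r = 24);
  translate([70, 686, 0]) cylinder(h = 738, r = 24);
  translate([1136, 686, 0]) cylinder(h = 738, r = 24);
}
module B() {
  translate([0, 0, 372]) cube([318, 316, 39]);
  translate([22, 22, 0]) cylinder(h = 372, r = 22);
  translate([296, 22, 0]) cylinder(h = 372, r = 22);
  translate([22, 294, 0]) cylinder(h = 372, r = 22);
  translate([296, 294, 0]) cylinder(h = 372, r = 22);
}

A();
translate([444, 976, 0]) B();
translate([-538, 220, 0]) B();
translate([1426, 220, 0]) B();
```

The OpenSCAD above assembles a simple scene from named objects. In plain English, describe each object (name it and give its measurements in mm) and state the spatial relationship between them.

A is a table with a 1206×756 mm rectangular top, 40 mm thick, top surface at z = 778 mm, supported by four round legs of 48 mm diameter, each leg's bounding box inset 46 mm from the nearest pair of top edges, running from the floor.

B is a simple wooden stool: a rectangular seat 318 mm (x) by 316 mm (y), 39 mm thick, top face at z = 411 mm, on four round legs, each 44 mm in diameter. The legs rest on z = 0, each leg's axis is inset half a diameter from the nearest pair of seat edges (so the leg's bounding box is flush with the corner).

Three stools sit around the table at the +y, −x, +x sides.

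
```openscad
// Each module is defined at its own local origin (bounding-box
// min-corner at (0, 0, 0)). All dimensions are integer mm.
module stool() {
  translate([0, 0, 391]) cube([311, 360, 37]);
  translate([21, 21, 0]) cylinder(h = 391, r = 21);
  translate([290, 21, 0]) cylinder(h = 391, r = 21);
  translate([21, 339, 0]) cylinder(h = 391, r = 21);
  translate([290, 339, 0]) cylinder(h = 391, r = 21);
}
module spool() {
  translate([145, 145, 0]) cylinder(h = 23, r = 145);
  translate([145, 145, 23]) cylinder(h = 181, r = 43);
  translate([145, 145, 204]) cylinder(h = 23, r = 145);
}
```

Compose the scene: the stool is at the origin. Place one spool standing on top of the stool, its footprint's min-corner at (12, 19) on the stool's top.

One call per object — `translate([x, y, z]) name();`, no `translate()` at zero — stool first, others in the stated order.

stool();
translate([12, 19, 428]) spool();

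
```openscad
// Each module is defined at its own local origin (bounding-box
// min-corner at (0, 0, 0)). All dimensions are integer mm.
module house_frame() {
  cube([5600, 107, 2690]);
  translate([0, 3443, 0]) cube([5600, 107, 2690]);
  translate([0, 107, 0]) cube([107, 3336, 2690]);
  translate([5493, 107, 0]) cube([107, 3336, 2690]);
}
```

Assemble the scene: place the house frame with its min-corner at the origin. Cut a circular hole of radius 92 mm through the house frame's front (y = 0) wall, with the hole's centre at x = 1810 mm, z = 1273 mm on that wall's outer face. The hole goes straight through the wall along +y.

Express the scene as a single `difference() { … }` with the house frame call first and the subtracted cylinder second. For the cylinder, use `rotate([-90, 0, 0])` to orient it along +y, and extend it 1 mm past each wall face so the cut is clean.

difference() {
  house_frame();
  translate([1810, -1, 1273]) rotate([-90, 0, 0]) cylinder(h = 109, r = 92);
}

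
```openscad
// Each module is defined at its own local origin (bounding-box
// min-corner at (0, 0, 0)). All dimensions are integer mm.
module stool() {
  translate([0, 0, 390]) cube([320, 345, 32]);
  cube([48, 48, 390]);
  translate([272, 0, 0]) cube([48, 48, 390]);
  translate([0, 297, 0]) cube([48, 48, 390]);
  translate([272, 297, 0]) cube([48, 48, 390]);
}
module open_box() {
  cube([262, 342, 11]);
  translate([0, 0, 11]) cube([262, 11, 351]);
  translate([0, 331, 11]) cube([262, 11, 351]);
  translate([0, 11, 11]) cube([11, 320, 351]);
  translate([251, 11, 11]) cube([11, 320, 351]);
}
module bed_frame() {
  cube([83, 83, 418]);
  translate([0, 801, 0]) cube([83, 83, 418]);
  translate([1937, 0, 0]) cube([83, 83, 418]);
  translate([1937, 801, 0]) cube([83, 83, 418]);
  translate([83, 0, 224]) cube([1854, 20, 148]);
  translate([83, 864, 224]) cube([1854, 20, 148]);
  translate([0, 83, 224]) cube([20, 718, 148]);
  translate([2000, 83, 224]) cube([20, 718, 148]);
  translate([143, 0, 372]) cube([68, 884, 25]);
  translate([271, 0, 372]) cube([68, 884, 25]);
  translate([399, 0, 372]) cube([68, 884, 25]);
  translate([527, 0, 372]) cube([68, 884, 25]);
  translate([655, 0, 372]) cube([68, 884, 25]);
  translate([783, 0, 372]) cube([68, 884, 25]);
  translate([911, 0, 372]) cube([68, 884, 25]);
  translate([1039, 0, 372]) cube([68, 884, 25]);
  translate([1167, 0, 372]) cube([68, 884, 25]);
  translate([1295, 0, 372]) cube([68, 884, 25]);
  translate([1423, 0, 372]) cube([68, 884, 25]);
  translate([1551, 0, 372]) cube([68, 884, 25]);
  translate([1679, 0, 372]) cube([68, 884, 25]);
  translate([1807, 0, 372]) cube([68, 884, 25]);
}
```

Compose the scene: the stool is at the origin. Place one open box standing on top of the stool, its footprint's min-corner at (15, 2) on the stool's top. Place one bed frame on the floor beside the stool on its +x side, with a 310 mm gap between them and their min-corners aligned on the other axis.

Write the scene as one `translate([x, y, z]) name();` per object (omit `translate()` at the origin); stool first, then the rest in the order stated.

stool();
translate([15, 2, 422]) open_box();
translate([630, 0, 0]) bed_frame();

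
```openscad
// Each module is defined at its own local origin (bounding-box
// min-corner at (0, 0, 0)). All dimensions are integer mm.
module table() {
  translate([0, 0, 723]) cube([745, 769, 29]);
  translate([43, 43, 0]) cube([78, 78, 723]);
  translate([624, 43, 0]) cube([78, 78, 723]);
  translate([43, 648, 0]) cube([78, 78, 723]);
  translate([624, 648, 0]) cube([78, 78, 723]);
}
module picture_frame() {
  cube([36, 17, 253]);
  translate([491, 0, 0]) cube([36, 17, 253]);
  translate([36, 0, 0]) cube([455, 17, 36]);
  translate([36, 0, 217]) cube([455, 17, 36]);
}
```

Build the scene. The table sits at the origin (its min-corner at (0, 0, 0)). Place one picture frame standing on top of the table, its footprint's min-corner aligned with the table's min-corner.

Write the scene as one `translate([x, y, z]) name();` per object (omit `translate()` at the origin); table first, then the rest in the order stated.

table();
translate([0, 0, 752]) picture_frame();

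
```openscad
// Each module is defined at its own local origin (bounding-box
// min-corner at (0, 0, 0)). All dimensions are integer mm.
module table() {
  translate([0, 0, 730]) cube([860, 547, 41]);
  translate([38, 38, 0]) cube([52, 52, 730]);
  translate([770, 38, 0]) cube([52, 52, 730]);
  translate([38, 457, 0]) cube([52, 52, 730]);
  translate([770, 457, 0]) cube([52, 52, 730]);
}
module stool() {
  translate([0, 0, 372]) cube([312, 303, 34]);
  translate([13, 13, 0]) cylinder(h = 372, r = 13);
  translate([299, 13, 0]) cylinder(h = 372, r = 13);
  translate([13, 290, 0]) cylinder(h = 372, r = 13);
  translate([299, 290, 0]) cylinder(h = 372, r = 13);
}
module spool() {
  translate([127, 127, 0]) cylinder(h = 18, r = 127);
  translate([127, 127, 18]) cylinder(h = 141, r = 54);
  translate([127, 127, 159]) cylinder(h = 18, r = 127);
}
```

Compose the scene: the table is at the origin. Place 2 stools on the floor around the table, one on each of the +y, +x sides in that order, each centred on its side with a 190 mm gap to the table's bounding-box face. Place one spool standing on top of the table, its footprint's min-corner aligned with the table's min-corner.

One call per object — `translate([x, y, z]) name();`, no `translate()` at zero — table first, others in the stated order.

table();
translate([274, 737, 0]) stool();
translate([1050, 122, 0]) stool();
translate([0, 0, 771]) spool();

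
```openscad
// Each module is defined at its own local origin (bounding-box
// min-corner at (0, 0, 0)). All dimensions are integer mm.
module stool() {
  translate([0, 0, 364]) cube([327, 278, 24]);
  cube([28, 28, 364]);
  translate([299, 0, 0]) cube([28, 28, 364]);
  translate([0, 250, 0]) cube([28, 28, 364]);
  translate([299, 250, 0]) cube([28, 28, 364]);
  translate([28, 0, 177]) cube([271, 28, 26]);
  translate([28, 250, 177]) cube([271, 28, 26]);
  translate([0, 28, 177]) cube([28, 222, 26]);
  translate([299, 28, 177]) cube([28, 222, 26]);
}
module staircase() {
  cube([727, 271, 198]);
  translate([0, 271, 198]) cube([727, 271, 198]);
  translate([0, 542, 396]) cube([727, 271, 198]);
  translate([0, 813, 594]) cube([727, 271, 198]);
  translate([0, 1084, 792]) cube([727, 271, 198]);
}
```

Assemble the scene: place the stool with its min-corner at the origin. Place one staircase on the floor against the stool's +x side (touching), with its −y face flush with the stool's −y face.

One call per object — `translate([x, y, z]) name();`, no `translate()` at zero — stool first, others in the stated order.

stool();
translate([327, 0, 0]) staircase();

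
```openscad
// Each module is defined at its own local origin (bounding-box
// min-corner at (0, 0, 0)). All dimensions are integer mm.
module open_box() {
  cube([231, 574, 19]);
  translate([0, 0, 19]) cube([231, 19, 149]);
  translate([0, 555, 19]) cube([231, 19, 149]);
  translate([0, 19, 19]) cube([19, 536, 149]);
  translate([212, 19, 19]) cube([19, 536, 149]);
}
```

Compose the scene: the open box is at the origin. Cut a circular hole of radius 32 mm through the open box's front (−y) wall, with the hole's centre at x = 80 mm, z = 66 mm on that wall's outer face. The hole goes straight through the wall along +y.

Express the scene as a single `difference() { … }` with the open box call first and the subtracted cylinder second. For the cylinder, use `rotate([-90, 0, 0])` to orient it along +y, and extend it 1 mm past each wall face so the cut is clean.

difference() {
  open_box();
  translate([80, -1, 66]) rotate([-90, 0, 0]) cylinder(h = 21, r = 32);
}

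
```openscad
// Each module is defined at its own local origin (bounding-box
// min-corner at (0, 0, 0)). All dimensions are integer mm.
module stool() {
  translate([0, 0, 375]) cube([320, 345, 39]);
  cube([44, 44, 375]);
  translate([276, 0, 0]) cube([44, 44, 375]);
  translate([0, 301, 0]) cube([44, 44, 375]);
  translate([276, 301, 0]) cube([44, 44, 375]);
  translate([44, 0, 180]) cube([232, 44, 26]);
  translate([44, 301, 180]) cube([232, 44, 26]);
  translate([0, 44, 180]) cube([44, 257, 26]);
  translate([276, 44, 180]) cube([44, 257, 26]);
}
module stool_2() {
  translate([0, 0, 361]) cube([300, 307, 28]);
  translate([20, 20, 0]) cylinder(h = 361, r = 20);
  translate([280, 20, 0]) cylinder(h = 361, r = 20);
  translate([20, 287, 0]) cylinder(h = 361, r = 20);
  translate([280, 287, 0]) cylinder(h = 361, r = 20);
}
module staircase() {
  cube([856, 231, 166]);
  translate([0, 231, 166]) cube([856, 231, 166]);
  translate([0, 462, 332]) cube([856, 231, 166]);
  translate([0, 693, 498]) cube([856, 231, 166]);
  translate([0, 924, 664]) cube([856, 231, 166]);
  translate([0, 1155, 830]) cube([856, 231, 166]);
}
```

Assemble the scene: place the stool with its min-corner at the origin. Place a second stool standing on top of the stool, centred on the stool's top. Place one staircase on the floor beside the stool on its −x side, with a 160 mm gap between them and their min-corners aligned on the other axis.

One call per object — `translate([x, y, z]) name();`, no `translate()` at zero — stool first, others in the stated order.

stool();
translate([10, 19, 414]) stool_2();
translate([-1016, 0, 0]) staircase();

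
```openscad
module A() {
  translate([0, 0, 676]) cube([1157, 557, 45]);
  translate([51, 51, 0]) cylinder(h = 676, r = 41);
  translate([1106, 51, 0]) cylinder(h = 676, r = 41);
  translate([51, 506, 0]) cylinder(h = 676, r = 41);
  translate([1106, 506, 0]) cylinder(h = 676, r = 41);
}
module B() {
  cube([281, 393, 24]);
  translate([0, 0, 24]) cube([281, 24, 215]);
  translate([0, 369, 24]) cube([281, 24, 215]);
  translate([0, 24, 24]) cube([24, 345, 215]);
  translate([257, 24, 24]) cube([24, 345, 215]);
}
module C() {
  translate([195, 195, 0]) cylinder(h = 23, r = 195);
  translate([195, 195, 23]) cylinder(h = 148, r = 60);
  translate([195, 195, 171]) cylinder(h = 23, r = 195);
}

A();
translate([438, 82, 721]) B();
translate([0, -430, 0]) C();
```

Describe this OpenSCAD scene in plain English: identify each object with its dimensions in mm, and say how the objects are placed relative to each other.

A is a table with a 1157×557 mm rectangular top, 45 mm thick, top surface at z = 721 mm, supported by four round legs of 82 mm diameter, each leg's bounding box inset 10 mm from the nearest pair of top edges, running from the floor.

B is an open-topped rectangular box: outside dimensions 281×393×239 mm, with a uniform wall and base thickness of 24 mm. The base is a full 281×393 slab on the floor; four walls sit on top of the base. The front and back walls (the −y and +y sides) span the full width; the two side walls fit between them.

C is a spool: two coaxial disc flanges of radius 195 mm and thickness 23 mm, joined by a core cylinder of radius 60 mm and height 148 mm. The lower flange rests on z = 0 and the three cylinders share a vertical axis.

The open box is on top of the table, centred. The spool is on the floor beside the table on its −y side.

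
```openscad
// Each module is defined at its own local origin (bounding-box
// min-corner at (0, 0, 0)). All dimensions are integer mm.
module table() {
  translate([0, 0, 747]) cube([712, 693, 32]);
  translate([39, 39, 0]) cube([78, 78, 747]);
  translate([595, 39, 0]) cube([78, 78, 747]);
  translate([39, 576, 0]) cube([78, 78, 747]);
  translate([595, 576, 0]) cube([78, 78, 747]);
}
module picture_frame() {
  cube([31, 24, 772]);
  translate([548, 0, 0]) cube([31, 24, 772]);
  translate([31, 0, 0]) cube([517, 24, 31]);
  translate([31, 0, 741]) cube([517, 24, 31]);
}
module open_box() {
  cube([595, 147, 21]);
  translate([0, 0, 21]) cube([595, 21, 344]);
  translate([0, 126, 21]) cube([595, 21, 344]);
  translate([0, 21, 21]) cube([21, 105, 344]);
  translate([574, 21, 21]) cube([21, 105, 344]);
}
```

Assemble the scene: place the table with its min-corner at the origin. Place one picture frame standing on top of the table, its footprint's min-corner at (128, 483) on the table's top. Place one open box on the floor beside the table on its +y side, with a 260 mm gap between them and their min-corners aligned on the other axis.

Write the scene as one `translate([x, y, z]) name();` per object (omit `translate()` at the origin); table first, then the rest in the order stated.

table();
translate([128, 483, 779]) picture_frame();
translate([0, 953, 0]) open_box();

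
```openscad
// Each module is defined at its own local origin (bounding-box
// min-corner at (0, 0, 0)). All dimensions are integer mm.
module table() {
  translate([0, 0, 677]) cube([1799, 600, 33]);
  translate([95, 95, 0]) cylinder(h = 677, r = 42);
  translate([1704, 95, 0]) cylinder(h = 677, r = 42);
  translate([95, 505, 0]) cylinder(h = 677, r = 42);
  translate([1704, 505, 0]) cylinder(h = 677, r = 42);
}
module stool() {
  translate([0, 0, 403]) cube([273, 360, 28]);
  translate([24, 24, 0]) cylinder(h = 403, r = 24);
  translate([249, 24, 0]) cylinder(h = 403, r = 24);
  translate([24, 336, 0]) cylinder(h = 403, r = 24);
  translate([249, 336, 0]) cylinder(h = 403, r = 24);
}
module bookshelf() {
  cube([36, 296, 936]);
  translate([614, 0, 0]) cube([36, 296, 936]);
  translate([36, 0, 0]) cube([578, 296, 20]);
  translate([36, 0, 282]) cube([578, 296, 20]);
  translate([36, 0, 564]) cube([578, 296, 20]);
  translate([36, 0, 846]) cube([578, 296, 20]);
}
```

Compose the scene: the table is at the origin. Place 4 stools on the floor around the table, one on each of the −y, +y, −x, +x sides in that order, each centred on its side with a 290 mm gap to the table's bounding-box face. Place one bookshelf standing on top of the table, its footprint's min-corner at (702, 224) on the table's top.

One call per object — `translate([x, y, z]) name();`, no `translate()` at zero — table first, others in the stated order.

table();
translate([763, -650, 0]) stool();
translate([763, 890, 0]) stool();
translate([-563, 120, 0]) stool();
translate([2089, 120, 0]) stool();
translate([702, 224, 710]) bookshelf();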